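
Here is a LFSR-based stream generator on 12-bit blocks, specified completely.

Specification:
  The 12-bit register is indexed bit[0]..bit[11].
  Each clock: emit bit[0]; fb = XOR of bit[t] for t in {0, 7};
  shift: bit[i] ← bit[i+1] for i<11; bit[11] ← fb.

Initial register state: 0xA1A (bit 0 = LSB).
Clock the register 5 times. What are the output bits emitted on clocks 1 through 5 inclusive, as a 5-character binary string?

01011

reg_0 = 0xA1A
clock 1: out=0, reg = 0x50D
clock 2: out=1, reg = 0xA86
clock 3: out=0, reg = 0xD43
clock 4: out=1, reg = 0xEA1
clock 5: out=1, reg = 0x750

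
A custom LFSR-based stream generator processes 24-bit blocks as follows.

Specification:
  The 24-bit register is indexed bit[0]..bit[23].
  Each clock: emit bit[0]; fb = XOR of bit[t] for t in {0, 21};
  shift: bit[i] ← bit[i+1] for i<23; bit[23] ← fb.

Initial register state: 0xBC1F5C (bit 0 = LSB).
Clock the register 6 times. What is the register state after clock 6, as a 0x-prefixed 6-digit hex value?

0x46F07D

reg_0 = 0xBC1F5C
clock 1: out=0, reg = 0xDE0FAE
clock 2: out=0, reg = 0x6F07D7
clock 3: out=1, reg = 0x3783EB
clock 4: out=1, reg = 0x1BC1F5
clock 5: out=1, reg = 0x8DE0FA
clock 6: out=0, reg = 0x46F07D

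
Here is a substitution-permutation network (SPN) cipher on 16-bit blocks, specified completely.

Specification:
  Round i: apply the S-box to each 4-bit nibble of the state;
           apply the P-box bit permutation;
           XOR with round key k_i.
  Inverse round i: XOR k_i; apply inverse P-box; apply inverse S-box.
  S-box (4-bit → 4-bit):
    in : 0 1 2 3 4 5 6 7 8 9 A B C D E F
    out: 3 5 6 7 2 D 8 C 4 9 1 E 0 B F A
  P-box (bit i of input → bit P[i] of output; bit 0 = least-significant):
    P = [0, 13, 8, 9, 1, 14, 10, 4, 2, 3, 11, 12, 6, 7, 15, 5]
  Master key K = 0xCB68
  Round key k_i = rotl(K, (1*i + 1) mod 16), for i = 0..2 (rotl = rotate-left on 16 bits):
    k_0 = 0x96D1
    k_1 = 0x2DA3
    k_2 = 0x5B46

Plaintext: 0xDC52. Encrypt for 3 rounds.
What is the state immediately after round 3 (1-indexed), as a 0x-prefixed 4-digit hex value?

s_0 = plaintext = 0xDC52
s_1 = Round(s_0, k_0) = 0xB323
s_2 = Round(s_1, k_1) = 0xC00E
s_3 = Round(s_2, k_2) = 0x3849

0x3849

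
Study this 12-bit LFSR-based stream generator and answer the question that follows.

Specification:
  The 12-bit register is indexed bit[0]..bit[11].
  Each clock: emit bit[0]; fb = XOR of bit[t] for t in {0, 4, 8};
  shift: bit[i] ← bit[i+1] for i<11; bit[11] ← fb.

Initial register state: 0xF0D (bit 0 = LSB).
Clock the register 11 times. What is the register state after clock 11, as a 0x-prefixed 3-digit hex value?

reg_0 = 0xF0D
clock 1: out=1, reg = 0x786
clock 2: out=0, reg = 0xBC3
clock 3: out=1, reg = 0x5E1
clock 4: out=1, reg = 0x2F0
clock 5: out=0, reg = 0x978
clock 6: out=0, reg = 0x4BC
clock 7: out=0, reg = 0xA5E
clock 8: out=0, reg = 0xD2F
clock 9: out=1, reg = 0x697
clock 10: out=1, reg = 0x34B
clock 11: out=1, reg = 0x1A5

0x1A5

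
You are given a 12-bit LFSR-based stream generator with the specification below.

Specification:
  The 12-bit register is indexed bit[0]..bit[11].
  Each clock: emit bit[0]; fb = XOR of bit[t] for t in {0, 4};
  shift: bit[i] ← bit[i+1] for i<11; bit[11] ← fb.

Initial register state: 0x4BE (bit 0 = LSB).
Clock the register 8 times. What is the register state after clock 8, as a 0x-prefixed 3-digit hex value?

0xF54

reg_0 = 0x4BE
clock 1: out=0, reg = 0xA5F
clock 2: out=1, reg = 0x52F
clock 3: out=1, reg = 0xA97
clock 4: out=1, reg = 0x54B
clock 5: out=1, reg = 0xAA5
clock 6: out=1, reg = 0xD52
clock 7: out=0, reg = 0xEA9
clock 8: out=1, reg = 0xF54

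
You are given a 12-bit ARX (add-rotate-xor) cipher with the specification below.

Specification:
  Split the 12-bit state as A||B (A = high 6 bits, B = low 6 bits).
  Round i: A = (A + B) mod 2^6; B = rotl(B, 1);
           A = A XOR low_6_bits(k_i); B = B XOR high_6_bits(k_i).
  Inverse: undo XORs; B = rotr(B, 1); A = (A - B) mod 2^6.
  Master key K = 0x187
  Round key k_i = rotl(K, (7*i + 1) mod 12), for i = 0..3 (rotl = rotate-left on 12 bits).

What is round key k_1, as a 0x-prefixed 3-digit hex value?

0x718

K = 0x187
k_0 = rotl(K, (7*0+1) mod 12) = rotl(K, 1) = 0x30E
k_1 = rotl(K, (7*1+1) mod 12) = rotl(K, 8) = 0x718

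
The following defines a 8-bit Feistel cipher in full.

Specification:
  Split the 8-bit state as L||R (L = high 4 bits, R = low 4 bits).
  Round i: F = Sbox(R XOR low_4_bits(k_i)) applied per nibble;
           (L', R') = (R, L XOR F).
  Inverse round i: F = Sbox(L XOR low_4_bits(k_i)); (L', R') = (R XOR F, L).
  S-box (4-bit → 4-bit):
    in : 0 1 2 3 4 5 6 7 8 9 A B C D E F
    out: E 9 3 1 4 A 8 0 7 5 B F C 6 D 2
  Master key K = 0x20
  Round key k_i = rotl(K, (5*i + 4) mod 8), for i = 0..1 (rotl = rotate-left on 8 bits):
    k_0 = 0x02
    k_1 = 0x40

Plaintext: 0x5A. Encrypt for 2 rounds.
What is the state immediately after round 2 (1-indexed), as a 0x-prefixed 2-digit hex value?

0x29

s_0 = plaintext = 0x5A
s_1 = Round(s_0, k_0) = 0xA2
s_2 = Round(s_1, k_1) = 0x29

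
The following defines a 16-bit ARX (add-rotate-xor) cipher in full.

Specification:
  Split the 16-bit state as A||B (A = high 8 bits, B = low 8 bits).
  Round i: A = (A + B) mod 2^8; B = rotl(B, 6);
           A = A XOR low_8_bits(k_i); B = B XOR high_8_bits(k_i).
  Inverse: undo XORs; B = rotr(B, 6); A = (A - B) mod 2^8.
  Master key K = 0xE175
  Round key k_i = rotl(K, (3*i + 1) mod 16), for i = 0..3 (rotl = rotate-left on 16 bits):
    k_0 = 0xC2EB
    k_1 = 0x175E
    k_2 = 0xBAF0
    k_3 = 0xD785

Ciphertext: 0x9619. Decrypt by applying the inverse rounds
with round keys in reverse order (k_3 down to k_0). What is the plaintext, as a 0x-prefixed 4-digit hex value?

0xB91A

s_0 = ciphertext = 0x9619
s_1 = InvRound(s_0, k_3) = 0xD83B
s_2 = InvRound(s_1, k_2) = 0x2206
s_3 = InvRound(s_2, k_1) = 0x3844
s_4 = InvRound(s_3, k_0) = 0xB91A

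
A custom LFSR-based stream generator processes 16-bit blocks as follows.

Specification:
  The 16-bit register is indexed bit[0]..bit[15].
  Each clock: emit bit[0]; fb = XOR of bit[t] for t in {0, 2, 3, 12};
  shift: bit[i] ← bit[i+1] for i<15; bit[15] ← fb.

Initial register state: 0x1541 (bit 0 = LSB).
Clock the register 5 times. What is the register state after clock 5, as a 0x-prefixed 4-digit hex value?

0xC0AA

reg_0 = 0x1541
clock 1: out=1, reg = 0x0AA0
clock 2: out=0, reg = 0x0550
clock 3: out=0, reg = 0x02A8
clock 4: out=0, reg = 0x8154
clock 5: out=0, reg = 0xC0AA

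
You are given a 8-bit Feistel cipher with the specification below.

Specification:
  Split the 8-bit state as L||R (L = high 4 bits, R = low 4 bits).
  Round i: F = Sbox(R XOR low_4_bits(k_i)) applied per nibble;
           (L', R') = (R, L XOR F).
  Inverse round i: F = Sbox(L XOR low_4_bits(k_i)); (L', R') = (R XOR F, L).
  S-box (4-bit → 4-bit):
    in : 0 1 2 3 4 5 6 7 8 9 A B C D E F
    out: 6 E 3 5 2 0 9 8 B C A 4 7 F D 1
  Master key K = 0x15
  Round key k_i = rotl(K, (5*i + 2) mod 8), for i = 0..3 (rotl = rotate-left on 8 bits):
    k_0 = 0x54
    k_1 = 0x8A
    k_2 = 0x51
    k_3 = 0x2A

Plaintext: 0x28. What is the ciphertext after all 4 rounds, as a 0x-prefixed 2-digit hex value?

s_0 = plaintext = 0x28
s_1 = Round(s_0, k_0) = 0x85
s_2 = Round(s_1, k_1) = 0x59
s_3 = Round(s_2, k_2) = 0x9E
s_4 = Round(s_3, k_3) = 0xEB

0xEB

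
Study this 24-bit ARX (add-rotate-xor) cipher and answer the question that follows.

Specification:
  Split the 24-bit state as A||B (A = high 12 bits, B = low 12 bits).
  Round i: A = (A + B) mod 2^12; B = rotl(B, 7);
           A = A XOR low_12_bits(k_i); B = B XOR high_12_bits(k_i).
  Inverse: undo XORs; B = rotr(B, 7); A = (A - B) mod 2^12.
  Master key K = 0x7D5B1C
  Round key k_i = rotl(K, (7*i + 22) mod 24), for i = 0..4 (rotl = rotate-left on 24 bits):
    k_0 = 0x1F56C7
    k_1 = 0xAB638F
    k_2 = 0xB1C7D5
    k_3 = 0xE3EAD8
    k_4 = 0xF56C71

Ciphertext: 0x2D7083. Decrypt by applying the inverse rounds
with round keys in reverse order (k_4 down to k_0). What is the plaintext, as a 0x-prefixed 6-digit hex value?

s_0 = ciphertext = 0x2D7083
s_1 = InvRound(s_0, k_4) = 0x3E7ABF
s_2 = InvRound(s_1, k_3) = 0x916029
s_3 = InvRound(s_2, k_2) = 0x80D6B6
s_4 = InvRound(s_3, k_1) = 0xB6A018
s_5 = InvRound(s_4, k_0) = 0x00ADA3

0x00ADA3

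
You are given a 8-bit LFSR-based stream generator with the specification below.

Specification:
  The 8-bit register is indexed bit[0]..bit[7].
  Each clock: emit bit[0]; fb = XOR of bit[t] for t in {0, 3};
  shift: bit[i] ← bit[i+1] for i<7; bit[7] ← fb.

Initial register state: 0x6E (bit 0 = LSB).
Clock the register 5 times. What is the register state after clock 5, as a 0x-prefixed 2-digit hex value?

reg_0 = 0x6E
clock 1: out=0, reg = 0xB7
clock 2: out=1, reg = 0xDB
clock 3: out=1, reg = 0x6D
clock 4: out=1, reg = 0x36
clock 5: out=0, reg = 0x1B

0x1B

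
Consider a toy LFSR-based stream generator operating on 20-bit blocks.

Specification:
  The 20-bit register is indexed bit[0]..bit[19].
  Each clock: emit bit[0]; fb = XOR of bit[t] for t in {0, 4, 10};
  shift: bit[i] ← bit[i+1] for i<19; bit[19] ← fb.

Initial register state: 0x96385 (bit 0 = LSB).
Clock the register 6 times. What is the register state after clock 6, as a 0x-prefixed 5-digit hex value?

reg_0 = 0x96385
clock 1: out=1, reg = 0xCB1C2
clock 2: out=0, reg = 0x658E1
clock 3: out=1, reg = 0xB2C70
clock 4: out=0, reg = 0x59638
clock 5: out=0, reg = 0x2CB1C
clock 6: out=0, reg = 0x9658E

0x9658E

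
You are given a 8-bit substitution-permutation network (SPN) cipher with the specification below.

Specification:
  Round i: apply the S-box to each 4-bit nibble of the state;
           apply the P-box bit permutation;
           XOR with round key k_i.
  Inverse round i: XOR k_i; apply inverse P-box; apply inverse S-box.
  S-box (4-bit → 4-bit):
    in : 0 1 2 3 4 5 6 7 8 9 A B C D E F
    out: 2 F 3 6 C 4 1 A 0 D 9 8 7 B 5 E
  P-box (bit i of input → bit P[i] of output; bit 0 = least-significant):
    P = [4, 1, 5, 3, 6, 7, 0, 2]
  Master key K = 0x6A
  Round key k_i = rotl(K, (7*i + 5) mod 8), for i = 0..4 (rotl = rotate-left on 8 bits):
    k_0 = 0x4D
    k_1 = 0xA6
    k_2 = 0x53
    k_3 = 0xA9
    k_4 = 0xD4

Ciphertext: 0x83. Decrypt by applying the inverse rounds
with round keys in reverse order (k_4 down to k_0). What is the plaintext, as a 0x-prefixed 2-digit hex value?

s_0 = ciphertext = 0x83
s_1 = InvRound(s_0, k_4) = 0x92
s_2 = InvRound(s_1, k_3) = 0x51
s_3 = InvRound(s_2, k_2) = 0x80
s_4 = InvRound(s_3, k_1) = 0xB3
s_5 = InvRound(s_4, k_0) = 0xD1

0xD1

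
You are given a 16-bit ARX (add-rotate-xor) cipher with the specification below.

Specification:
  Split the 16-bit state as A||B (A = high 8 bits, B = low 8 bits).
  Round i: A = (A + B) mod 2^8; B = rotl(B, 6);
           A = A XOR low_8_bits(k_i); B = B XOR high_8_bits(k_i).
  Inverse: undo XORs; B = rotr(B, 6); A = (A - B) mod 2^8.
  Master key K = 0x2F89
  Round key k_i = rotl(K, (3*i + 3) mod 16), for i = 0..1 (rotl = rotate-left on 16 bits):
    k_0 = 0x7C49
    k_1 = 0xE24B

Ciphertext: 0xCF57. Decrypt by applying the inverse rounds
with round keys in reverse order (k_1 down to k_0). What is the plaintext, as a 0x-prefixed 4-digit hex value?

0x3DAA

s_0 = ciphertext = 0xCF57
s_1 = InvRound(s_0, k_1) = 0xAED6
s_2 = InvRound(s_1, k_0) = 0x3DAA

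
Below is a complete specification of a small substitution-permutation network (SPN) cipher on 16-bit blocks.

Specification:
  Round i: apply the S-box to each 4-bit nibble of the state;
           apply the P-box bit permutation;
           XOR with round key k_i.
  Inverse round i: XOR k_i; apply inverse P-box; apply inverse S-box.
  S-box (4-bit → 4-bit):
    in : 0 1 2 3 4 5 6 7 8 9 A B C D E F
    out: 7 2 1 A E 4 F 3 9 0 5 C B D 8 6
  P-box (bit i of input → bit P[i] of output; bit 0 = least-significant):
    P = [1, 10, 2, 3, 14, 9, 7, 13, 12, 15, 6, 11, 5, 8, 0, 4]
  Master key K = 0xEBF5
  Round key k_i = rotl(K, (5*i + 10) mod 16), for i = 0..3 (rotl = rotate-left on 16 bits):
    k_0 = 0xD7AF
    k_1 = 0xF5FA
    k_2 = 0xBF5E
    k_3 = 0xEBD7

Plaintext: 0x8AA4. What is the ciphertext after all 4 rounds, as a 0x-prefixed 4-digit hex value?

s_0 = plaintext = 0x8AA4
s_1 = Round(s_0, k_0) = 0x8353
s_2 = Round(s_1, k_1) = 0x7942
s_3 = Round(s_2, k_2) = 0x9CFC
s_4 = Round(s_3, k_3) = 0x755D

0x755D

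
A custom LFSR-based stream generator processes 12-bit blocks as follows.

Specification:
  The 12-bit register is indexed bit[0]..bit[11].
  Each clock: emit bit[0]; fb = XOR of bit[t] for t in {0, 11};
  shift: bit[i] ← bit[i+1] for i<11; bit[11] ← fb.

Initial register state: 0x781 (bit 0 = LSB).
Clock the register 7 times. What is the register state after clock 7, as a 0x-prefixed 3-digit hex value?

reg_0 = 0x781
clock 1: out=1, reg = 0xBC0
clock 2: out=0, reg = 0xDE0
clock 3: out=0, reg = 0xEF0
clock 4: out=0, reg = 0xF78
clock 5: out=0, reg = 0xFBC
clock 6: out=0, reg = 0xFDE
clock 7: out=0, reg = 0xFEF

0xFEF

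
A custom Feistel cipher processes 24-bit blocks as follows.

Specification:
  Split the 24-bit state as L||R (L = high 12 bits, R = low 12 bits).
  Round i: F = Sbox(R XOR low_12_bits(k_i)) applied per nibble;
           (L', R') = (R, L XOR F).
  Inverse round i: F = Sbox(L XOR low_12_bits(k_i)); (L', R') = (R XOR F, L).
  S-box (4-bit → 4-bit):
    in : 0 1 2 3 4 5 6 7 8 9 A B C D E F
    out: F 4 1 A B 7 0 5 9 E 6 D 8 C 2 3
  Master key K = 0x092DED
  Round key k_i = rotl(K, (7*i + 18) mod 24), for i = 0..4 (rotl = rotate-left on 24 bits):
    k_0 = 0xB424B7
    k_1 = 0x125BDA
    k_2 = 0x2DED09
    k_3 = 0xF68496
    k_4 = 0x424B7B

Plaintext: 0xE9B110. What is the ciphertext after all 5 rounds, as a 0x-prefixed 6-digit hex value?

s_0 = plaintext = 0xE9B110
s_1 = Round(s_0, k_0) = 0x1109FE
s_2 = Round(s_1, k_1) = 0x9FE00B
s_3 = Round(s_2, k_2) = 0x00B50F
s_4 = Round(s_3, k_3) = 0x50F4E5
s_5 = Round(s_4, k_4) = 0x4E56ED

0x4E56ED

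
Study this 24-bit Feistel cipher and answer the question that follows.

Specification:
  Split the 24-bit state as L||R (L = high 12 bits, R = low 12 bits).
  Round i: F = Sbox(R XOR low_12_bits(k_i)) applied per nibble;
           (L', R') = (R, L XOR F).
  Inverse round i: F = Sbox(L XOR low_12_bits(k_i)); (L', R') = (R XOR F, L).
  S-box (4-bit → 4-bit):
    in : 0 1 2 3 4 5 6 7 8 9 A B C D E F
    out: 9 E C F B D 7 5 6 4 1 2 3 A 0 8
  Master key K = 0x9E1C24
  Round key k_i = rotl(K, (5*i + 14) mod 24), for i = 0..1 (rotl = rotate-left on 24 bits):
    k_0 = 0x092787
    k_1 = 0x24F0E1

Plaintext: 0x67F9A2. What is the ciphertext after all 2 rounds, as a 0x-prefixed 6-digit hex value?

0x6B2E7D

s_0 = plaintext = 0x67F9A2
s_1 = Round(s_0, k_0) = 0x9A26B2
s_2 = Round(s_1, k_1) = 0x6B2E7D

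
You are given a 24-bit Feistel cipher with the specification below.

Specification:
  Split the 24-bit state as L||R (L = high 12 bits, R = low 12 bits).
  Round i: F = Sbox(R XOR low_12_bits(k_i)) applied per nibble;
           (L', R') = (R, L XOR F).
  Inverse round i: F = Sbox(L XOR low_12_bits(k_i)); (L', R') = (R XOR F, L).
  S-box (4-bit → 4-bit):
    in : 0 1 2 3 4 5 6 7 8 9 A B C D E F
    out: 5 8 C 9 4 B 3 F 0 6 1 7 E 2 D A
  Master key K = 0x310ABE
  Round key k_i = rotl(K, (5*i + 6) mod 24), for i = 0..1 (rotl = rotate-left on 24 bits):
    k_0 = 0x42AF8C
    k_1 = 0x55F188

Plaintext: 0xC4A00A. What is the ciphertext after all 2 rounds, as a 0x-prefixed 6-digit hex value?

0x649FE2

s_0 = plaintext = 0xC4A00A
s_1 = Round(s_0, k_0) = 0x00A649
s_2 = Round(s_1, k_1) = 0x649FE2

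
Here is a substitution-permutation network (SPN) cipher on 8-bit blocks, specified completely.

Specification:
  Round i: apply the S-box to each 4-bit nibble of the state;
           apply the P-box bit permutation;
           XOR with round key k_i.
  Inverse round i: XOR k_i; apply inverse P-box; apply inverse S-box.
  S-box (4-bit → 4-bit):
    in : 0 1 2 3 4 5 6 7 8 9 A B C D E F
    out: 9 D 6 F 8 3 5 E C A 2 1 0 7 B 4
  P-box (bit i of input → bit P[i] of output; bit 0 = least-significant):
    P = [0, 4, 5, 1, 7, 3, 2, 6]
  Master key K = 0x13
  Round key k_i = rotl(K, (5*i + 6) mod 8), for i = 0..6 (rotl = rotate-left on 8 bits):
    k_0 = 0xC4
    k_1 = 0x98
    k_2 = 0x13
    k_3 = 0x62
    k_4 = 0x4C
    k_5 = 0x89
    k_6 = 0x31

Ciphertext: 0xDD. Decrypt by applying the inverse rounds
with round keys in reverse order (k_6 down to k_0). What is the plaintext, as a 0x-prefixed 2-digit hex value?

0x7B

s_0 = ciphertext = 0xDD
s_1 = InvRound(s_0, k_6) = 0x3F
s_2 = InvRound(s_1, k_5) = 0x67
s_3 = InvRound(s_2, k_4) = 0xA1
s_4 = InvRound(s_3, k_3) = 0x00
s_5 = InvRound(s_4, k_2) = 0xCE
s_6 = InvRound(s_5, k_1) = 0x89
s_7 = InvRound(s_6, k_0) = 0x7B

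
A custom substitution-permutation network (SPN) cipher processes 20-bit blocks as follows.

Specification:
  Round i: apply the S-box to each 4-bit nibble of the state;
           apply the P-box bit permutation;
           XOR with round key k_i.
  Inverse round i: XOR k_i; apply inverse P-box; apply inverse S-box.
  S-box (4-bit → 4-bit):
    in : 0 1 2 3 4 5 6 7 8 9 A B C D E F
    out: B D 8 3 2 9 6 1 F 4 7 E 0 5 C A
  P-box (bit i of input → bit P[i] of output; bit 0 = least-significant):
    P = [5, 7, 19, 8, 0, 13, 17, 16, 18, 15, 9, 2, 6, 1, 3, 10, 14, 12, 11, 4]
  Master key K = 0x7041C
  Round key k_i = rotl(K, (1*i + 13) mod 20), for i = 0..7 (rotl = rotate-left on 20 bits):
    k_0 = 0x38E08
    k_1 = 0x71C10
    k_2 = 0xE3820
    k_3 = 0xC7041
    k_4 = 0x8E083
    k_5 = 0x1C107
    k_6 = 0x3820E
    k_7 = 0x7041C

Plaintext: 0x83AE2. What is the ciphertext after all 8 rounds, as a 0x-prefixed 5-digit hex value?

s_0 = plaintext = 0x83AE2
s_1 = Round(s_0, k_0) = 0x4555A
s_2 = Round(s_1, k_1) = 0xA08F5
s_3 = Round(s_2, k_2) = 0xBC746
s_4 = Round(s_3, k_3) = 0x048D1
s_5 = Round(s_4, k_4) = 0x633B4
s_6 = Round(s_5, k_5) = 0x679C5
s_7 = Round(s_6, k_6) = 0x3996E
s_8 = Round(s_7, k_7) = 0xD7714

0xD7714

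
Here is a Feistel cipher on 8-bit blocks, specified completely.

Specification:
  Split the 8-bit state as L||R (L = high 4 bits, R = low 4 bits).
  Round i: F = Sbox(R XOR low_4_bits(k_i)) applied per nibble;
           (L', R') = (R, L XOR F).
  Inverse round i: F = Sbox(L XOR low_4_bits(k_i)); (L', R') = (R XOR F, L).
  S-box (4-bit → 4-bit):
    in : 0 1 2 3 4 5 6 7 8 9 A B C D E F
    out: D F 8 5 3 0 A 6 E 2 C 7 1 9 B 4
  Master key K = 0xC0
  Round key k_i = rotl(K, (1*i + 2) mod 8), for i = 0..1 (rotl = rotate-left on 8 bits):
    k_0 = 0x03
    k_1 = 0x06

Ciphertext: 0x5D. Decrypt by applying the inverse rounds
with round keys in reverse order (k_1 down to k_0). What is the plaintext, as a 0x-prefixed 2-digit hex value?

0x28

s_0 = ciphertext = 0x5D
s_1 = InvRound(s_0, k_1) = 0x85
s_2 = InvRound(s_1, k_0) = 0x28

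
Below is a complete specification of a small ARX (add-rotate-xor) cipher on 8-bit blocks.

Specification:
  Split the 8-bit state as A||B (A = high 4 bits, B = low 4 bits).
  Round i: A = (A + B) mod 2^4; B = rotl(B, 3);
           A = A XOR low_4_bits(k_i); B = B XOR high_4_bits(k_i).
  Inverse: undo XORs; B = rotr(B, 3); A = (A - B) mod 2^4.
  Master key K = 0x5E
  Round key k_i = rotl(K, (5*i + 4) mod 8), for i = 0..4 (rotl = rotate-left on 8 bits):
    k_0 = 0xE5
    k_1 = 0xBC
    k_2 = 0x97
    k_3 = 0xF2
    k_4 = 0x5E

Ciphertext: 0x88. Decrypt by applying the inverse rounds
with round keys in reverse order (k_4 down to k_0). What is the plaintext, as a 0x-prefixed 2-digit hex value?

0x5B

s_0 = ciphertext = 0x88
s_1 = InvRound(s_0, k_4) = 0xBB
s_2 = InvRound(s_1, k_3) = 0x18
s_3 = InvRound(s_2, k_2) = 0x42
s_4 = InvRound(s_3, k_1) = 0x53
s_5 = InvRound(s_4, k_0) = 0x5B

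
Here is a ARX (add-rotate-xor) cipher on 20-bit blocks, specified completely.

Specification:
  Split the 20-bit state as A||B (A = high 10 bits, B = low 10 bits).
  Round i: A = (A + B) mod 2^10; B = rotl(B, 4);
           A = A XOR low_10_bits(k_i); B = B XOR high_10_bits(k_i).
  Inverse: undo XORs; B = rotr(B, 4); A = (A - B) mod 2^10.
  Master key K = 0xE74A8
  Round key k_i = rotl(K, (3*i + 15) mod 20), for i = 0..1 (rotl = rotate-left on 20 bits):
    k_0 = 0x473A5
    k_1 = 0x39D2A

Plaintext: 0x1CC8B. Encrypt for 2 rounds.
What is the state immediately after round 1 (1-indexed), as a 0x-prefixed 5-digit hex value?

s_0 = plaintext = 0x1CC8B
s_1 = Round(s_0, k_0) = 0xD6DAE
s_2 = Round(s_1, k_1) = 0x08E01

0xD6DAE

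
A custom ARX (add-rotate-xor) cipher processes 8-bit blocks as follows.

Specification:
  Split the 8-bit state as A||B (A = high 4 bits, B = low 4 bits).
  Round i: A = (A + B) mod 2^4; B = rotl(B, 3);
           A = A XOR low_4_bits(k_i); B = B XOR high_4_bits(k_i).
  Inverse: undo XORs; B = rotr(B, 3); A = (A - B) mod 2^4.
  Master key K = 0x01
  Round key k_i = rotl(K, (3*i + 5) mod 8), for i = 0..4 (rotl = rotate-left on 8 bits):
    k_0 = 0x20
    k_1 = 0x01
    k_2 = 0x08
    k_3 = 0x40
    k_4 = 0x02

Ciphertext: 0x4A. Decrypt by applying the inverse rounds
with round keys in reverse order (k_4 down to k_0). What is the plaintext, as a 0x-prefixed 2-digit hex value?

s_0 = ciphertext = 0x4A
s_1 = InvRound(s_0, k_4) = 0x15
s_2 = InvRound(s_1, k_3) = 0xF2
s_3 = InvRound(s_2, k_2) = 0x34
s_4 = InvRound(s_3, k_1) = 0xA8
s_5 = InvRound(s_4, k_0) = 0x55

0x55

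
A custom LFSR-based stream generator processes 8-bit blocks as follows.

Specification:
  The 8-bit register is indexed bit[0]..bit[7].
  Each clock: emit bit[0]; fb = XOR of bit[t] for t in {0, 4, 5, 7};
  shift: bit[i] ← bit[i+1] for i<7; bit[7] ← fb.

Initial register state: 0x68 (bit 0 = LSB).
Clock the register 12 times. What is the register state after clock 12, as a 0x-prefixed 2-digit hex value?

0x8C

reg_0 = 0x68
clock 1: out=0, reg = 0xB4
clock 2: out=0, reg = 0xDA
clock 3: out=0, reg = 0x6D
clock 4: out=1, reg = 0x36
clock 5: out=0, reg = 0x1B
clock 6: out=1, reg = 0x0D
clock 7: out=1, reg = 0x86
clock 8: out=0, reg = 0xC3
clock 9: out=1, reg = 0x61
clock 10: out=1, reg = 0x30
clock 11: out=0, reg = 0x18
clock 12: out=0, reg = 0x8C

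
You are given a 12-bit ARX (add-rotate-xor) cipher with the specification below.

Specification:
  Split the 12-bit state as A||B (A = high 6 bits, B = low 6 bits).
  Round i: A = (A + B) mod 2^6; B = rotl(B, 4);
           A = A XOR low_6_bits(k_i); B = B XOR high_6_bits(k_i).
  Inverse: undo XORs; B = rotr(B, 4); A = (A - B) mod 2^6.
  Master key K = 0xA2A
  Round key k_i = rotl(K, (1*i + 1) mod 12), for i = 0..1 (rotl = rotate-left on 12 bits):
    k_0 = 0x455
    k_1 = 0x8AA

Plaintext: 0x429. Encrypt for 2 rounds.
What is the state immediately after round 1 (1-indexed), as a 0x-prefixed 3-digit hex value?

0xB0B

s_0 = plaintext = 0x429
s_1 = Round(s_0, k_0) = 0xB0B
s_2 = Round(s_1, k_1) = 0x750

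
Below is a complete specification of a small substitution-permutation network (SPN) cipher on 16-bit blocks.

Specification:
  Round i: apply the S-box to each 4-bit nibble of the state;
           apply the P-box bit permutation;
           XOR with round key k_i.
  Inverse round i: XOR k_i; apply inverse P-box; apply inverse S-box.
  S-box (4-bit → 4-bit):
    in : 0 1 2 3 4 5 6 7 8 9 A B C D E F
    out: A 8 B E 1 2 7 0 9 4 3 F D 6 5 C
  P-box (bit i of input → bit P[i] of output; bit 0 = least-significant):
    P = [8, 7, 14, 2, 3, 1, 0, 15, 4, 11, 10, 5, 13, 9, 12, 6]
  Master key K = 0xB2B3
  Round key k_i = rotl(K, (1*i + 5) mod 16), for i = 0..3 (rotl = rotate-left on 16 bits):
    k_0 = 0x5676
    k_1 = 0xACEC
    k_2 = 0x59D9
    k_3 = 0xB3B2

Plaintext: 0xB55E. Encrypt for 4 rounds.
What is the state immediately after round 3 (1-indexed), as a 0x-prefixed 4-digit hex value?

0x17B7

s_0 = plaintext = 0xB55E
s_1 = Round(s_0, k_0) = 0x2D34
s_2 = Round(s_1, k_1) = 0x03AF
s_3 = Round(s_2, k_2) = 0x17B7
s_4 = Round(s_3, k_3) = 0x33F9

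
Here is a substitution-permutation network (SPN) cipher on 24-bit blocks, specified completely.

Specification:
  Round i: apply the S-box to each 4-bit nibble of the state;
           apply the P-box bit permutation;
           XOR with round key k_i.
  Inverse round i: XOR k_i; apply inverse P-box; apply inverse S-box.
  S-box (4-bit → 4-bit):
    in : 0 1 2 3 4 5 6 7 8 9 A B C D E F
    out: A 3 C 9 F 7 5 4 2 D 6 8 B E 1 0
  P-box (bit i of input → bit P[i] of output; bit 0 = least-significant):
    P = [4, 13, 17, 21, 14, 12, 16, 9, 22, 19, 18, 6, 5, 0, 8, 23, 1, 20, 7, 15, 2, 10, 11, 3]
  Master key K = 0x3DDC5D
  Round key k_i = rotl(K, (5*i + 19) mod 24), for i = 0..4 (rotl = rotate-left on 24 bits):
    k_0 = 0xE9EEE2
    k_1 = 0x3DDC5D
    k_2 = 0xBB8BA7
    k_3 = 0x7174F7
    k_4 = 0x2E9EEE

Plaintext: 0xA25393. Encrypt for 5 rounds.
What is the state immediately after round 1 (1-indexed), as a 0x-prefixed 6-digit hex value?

0x882113

s_0 = plaintext = 0xA25393
s_1 = Round(s_0, k_0) = 0x882113
s_2 = Round(s_1, k_1) = 0xC5894D
s_3 = Round(s_2, k_2) = 0xCCFD68
s_4 = Round(s_3, k_3) = 0x6C90B9
s_5 = Round(s_4, k_4) = 0x941598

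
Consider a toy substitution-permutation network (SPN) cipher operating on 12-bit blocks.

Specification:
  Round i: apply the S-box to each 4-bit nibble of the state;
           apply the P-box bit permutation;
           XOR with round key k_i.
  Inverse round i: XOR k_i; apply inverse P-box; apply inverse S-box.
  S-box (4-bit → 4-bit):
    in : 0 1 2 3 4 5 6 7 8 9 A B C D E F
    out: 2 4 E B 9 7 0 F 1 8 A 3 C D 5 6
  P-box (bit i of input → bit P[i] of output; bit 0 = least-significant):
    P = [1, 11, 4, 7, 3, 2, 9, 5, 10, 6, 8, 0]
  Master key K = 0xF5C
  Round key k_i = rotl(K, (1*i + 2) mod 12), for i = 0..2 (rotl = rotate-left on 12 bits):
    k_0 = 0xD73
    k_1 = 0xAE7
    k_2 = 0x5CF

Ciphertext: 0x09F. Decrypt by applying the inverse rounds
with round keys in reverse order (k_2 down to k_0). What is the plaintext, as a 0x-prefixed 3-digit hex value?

0x119

s_0 = ciphertext = 0x09F
s_1 = InvRound(s_0, k_2) = 0x561
s_2 = InvRound(s_1, k_1) = 0xEF3
s_3 = InvRound(s_2, k_0) = 0x119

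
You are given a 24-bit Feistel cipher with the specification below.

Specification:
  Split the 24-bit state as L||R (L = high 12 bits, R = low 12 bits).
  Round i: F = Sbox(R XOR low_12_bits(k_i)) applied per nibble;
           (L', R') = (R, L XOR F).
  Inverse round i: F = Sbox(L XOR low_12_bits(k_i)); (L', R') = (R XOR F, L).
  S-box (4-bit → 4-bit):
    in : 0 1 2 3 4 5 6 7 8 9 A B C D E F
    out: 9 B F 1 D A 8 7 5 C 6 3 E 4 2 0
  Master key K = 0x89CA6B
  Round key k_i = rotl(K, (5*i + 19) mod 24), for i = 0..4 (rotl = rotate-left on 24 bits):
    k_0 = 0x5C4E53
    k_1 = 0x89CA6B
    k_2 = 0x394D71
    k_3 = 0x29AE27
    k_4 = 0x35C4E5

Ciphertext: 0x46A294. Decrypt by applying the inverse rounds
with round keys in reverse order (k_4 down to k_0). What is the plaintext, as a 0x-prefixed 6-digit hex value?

s_0 = ciphertext = 0x46A294
s_1 = InvRound(s_0, k_4) = 0xBC446A
s_2 = InvRound(s_1, k_3) = 0xE4BBC4
s_3 = InvRound(s_2, k_2) = 0xAD2E4B
s_4 = InvRound(s_3, k_1) = 0x777AD2
s_5 = InvRound(s_4, k_0) = 0x62F777

0x62F777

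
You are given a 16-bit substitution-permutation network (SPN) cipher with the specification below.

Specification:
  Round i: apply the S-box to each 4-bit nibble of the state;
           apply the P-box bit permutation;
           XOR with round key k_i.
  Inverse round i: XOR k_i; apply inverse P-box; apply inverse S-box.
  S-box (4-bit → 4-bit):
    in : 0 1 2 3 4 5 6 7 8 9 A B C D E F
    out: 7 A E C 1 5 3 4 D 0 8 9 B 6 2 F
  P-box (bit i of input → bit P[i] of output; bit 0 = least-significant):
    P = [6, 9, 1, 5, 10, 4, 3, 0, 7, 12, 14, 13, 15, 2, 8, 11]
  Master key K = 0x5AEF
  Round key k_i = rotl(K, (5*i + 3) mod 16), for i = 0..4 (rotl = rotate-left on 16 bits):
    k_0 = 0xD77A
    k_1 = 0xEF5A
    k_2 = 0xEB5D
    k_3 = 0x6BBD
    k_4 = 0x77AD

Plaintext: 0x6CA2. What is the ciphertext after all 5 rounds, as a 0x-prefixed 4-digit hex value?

s_0 = plaintext = 0x6CA2
s_1 = Round(s_0, k_0) = 0x65DD
s_2 = Round(s_1, k_1) = 0x2DC4
s_3 = Round(s_2, k_2) = 0xB608
s_4 = Round(s_3, k_3) = 0xF747
s_5 = Round(s_4, k_4) = 0xBAAB

0xBAAB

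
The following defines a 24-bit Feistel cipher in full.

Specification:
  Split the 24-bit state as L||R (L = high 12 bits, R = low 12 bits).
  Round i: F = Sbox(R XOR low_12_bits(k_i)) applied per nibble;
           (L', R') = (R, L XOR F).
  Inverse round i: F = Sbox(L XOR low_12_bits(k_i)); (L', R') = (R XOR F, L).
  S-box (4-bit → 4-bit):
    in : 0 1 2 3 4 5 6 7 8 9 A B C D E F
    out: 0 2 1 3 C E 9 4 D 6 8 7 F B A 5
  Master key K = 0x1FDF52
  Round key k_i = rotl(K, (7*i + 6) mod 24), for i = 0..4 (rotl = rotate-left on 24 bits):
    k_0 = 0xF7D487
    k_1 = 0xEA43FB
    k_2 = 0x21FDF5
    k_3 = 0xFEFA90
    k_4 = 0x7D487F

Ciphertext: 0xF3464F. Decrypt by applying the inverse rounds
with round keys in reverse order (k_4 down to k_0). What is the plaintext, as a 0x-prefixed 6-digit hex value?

0xF35EA6

s_0 = ciphertext = 0xF3464F
s_1 = InvRound(s_0, k_4) = 0x288F34
s_2 = InvRound(s_1, k_3) = 0x219288
s_3 = InvRound(s_2, k_2) = 0x727219
s_4 = InvRound(s_3, k_1) = 0xEA6727
s_5 = InvRound(s_4, k_0) = 0xF35EA6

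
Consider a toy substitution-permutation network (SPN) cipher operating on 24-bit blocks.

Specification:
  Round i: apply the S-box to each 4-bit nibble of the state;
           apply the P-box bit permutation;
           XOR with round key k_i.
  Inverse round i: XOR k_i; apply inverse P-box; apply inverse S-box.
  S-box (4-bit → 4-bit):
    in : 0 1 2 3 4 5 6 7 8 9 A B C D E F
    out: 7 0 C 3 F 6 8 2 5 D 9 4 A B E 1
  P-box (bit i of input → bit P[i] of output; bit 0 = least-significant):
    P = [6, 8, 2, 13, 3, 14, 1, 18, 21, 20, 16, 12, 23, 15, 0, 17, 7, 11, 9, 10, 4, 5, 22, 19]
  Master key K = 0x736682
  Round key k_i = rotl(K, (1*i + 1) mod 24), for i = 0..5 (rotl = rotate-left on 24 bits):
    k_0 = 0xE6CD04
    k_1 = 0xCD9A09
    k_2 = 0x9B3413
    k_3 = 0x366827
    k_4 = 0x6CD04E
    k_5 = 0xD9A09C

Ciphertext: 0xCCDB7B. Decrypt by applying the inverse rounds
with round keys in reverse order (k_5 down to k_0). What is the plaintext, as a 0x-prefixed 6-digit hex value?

0x407B8F

s_0 = ciphertext = 0xCCDB7B
s_1 = InvRound(s_0, k_5) = 0x70BEE4
s_2 = InvRound(s_1, k_4) = 0xC41746
s_3 = InvRound(s_2, k_3) = 0x5E9D7D
s_4 = InvRound(s_3, k_2) = 0x573B94
s_5 = InvRound(s_4, k_1) = 0xAF47FE
s_6 = InvRound(s_5, k_0) = 0x407B8F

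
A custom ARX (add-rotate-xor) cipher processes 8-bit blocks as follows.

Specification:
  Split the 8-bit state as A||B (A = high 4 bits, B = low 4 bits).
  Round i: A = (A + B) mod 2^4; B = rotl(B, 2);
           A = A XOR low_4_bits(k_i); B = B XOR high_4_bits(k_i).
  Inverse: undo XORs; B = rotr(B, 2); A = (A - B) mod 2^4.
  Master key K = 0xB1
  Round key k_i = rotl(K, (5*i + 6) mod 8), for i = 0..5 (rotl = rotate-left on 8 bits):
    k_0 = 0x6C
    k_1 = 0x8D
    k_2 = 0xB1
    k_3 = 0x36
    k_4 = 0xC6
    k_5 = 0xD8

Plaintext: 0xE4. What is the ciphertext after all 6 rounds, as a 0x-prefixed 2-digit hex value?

s_0 = plaintext = 0xE4
s_1 = Round(s_0, k_0) = 0xE7
s_2 = Round(s_1, k_1) = 0x85
s_3 = Round(s_2, k_2) = 0xCE
s_4 = Round(s_3, k_3) = 0xC8
s_5 = Round(s_4, k_4) = 0x2E
s_6 = Round(s_5, k_5) = 0x86

0x86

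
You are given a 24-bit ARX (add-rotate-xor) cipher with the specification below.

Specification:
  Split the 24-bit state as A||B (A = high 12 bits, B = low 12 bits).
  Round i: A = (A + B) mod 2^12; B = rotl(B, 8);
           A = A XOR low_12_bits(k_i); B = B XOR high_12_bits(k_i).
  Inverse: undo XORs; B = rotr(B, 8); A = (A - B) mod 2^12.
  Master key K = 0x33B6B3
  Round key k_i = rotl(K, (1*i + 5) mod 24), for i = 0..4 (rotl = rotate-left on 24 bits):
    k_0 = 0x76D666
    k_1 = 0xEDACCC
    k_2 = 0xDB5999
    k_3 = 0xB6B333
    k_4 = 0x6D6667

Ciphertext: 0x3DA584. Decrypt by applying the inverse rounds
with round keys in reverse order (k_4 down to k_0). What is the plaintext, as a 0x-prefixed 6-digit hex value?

s_0 = ciphertext = 0x3DA584
s_1 = InvRound(s_0, k_4) = 0x09A523
s_2 = InvRound(s_1, k_3) = 0xF1B48E
s_3 = InvRound(s_2, k_2) = 0x2C93B9
s_4 = InvRound(s_3, k_1) = 0x7C863D
s_5 = InvRound(s_4, k_0) = 0xCAD501

0xCAD501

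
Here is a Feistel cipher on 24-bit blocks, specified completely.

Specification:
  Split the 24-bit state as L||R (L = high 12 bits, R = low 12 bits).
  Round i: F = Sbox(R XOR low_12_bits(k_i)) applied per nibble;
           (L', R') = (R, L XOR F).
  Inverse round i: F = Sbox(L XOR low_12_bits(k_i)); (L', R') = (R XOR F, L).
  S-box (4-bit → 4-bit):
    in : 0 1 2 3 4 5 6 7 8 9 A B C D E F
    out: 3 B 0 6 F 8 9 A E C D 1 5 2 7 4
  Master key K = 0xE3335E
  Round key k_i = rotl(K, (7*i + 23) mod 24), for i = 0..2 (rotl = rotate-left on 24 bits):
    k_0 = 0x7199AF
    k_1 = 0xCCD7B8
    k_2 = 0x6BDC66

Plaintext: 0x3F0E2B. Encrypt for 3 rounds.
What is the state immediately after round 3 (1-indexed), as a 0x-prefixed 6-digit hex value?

s_0 = plaintext = 0x3F0E2B
s_1 = Round(s_0, k_0) = 0xE2B91F
s_2 = Round(s_1, k_1) = 0x91F9F1
s_3 = Round(s_2, k_2) = 0x9F11D5

0x9F11D5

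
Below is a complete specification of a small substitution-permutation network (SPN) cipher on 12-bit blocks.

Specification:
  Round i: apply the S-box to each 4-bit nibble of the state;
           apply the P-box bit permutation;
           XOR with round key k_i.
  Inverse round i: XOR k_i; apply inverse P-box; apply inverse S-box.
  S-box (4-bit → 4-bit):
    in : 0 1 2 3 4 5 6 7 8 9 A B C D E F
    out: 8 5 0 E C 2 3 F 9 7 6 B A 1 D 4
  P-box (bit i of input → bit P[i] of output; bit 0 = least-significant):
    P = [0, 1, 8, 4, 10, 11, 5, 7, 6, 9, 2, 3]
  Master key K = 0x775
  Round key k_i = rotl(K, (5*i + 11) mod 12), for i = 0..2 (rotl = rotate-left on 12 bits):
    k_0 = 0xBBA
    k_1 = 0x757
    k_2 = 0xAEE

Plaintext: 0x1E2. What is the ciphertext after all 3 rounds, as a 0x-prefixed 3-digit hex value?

0xA02

s_0 = plaintext = 0x1E2
s_1 = Round(s_0, k_0) = 0xF5E
s_2 = Round(s_1, k_1) = 0xE42
s_3 = Round(s_2, k_2) = 0xA02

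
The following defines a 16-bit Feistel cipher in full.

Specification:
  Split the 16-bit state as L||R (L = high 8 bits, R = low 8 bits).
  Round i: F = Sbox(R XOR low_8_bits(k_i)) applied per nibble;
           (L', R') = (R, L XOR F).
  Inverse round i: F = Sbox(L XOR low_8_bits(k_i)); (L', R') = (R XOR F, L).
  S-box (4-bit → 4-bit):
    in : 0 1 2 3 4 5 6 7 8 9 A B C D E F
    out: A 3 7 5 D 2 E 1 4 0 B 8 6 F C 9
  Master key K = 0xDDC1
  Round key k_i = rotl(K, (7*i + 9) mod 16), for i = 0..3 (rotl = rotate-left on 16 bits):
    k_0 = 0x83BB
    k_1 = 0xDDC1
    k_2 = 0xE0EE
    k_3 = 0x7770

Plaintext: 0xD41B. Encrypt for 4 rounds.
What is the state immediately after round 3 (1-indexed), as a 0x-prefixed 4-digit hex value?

s_0 = plaintext = 0xD41B
s_1 = Round(s_0, k_0) = 0x1B6E
s_2 = Round(s_1, k_1) = 0x6EA2
s_3 = Round(s_2, k_2) = 0xA2B8
s_4 = Round(s_3, k_3) = 0xB8C6

0xA2B8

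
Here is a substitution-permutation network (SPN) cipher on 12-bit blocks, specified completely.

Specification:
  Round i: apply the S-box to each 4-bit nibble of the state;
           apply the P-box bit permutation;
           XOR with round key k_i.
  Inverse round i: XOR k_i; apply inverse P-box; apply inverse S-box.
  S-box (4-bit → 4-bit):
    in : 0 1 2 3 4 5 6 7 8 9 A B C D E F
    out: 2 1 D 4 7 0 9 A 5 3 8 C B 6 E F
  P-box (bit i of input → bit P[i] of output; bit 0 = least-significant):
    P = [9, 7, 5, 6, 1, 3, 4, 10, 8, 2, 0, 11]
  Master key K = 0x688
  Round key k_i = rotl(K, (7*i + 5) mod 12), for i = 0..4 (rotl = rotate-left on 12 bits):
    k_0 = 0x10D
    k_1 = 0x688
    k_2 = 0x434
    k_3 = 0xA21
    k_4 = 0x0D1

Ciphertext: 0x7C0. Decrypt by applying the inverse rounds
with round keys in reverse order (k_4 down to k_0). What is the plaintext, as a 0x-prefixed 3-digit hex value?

s_0 = ciphertext = 0x7C0
s_1 = InvRound(s_0, k_4) = 0x8B1
s_2 = InvRound(s_1, k_3) = 0x539
s_3 = InvRound(s_2, k_2) = 0x405
s_4 = InvRound(s_3, k_1) = 0xD09
s_5 = InvRound(s_4, k_0) = 0x7A5

0x7A5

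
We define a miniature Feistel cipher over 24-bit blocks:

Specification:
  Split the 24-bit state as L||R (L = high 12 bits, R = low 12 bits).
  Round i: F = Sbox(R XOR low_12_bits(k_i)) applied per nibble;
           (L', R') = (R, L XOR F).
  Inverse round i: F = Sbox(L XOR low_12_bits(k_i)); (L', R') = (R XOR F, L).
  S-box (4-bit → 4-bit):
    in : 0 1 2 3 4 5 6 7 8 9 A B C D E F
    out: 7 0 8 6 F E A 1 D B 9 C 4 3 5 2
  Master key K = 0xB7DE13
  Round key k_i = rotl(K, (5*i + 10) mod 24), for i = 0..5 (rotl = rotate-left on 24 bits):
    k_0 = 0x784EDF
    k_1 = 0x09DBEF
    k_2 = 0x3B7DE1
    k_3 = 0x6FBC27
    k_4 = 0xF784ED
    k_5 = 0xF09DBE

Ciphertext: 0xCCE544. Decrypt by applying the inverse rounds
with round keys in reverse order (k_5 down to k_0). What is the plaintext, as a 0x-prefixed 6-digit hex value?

s_0 = ciphertext = 0xCCE544
s_1 = InvRound(s_0, k_5) = 0x553CCE
s_2 = InvRound(s_1, k_4) = 0xC0B553
s_3 = InvRound(s_2, k_3) = 0x2D7C0B
s_4 = InvRound(s_3, k_2) = 0xE612D7
s_5 = InvRound(s_4, k_1) = 0xC02E61
s_6 = InvRound(s_5, k_0) = 0x652C02

0x652C02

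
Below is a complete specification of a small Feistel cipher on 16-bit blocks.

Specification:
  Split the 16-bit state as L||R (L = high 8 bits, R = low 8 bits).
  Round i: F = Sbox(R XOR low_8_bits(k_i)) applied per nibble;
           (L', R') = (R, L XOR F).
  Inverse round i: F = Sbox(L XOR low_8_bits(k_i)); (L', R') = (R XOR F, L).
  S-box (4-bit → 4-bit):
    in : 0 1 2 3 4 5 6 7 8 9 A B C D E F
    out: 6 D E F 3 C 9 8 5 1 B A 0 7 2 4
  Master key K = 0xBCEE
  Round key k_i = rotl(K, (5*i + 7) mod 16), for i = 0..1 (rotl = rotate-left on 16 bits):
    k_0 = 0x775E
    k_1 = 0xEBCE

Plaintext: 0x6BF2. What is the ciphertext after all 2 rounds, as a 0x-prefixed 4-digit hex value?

s_0 = plaintext = 0x6BF2
s_1 = Round(s_0, k_0) = 0xF2DB
s_2 = Round(s_1, k_1) = 0xDB2E

0xDB2E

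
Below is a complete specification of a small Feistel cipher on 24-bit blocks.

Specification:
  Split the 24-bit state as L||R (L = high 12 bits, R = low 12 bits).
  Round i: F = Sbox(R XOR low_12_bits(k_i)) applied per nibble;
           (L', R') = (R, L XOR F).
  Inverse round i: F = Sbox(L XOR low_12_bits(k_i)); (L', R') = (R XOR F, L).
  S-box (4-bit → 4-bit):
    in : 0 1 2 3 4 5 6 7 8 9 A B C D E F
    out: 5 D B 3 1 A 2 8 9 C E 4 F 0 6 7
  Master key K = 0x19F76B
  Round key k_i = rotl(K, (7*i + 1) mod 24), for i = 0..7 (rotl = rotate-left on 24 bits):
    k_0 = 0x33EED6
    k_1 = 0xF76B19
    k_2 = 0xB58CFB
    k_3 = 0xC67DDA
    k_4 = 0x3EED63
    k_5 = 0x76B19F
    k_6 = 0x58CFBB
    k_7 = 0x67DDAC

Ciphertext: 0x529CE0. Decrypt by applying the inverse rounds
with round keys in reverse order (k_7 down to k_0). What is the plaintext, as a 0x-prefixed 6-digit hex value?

0x6CEF2E

s_0 = ciphertext = 0x529CE0
s_1 = InvRound(s_0, k_7) = 0x57A529
s_2 = InvRound(s_1, k_6) = 0xBD457A
s_3 = InvRound(s_2, k_5) = 0xB6EBD4
s_4 = InvRound(s_3, k_4) = 0x984B6E
s_5 = InvRound(s_4, k_3) = 0xAC8984
s_6 = InvRound(s_5, k_2) = 0xBB7AC8
s_7 = InvRound(s_6, k_1) = 0xF2EBB7
s_8 = InvRound(s_7, k_0) = 0x6CEF2E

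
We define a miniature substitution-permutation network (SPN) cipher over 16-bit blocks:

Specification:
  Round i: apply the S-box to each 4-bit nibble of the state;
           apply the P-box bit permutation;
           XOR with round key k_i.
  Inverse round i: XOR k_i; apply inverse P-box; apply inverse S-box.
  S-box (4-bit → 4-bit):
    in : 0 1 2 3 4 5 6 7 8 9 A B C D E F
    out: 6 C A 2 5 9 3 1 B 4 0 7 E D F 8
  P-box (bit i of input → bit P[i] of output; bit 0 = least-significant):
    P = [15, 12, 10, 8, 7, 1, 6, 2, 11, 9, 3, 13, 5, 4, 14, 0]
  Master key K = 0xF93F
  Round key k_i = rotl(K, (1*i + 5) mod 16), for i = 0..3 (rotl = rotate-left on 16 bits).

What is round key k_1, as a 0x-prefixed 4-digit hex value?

K = 0xF93F
k_0 = rotl(K, (1*0+5) mod 16) = rotl(K, 5) = 0x27FF
k_1 = rotl(K, (1*1+5) mod 16) = rotl(K, 6) = 0x4FFE

0x4FFE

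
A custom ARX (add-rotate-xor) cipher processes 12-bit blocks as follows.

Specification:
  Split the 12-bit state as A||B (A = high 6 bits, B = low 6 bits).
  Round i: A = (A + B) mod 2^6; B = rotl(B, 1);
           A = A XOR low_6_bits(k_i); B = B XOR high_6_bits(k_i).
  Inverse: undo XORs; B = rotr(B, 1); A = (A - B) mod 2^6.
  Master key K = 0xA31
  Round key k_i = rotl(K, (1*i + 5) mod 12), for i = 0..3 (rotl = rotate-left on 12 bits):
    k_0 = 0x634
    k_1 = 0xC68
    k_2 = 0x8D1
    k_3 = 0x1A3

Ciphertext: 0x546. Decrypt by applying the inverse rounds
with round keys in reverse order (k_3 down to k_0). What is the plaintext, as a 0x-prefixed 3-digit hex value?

0x78C

s_0 = ciphertext = 0x546
s_1 = InvRound(s_0, k_3) = 0xD80
s_2 = InvRound(s_1, k_2) = 0xDB1
s_3 = InvRound(s_2, k_1) = 0x780
s_4 = InvRound(s_3, k_0) = 0x78C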